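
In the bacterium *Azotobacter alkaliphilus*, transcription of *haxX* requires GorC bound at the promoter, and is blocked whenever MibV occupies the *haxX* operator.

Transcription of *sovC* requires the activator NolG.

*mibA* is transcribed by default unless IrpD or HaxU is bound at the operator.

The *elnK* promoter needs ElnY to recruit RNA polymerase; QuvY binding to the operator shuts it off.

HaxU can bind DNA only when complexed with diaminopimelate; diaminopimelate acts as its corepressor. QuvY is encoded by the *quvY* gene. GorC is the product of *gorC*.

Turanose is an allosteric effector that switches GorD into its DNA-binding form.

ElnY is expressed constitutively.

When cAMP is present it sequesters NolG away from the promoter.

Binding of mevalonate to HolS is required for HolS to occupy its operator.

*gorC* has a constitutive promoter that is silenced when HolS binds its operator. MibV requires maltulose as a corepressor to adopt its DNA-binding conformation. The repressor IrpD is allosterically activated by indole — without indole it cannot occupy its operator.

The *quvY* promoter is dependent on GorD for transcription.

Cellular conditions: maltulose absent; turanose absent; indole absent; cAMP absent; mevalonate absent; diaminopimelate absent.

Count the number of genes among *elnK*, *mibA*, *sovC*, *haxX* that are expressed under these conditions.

ElnY is produced constitutively and is active.
Turanose is absent, so GorD is inactive.
Required activator GorD is absent, so *quvY* is not transcribed.
So QuvY is not produced.
No repressor is bound and ElnY is active, so *elnK* is transcribed.
→ *elnK* is ON.
Indole is absent, so IrpD is inactive.
Diaminopimelate is absent, so HaxU is inactive.
With no repressor bound, *mibA* is transcribed.
→ *mibA* is ON.
cAMP is absent, so NolG is active.
No repressor is bound and NolG is active, so *sovC* is transcribed.
→ *sovC* is ON.
Mevalonate is absent, so HolS is inactive.
With no repressor bound, *gorC* is transcribed.
So GorC is produced and active.
Maltulose is absent, so MibV is inactive.
No repressor is bound and GorC is active, so *haxX* is transcribed.
→ *haxX* is ON.
4 of the 4 genes are transcribed.

4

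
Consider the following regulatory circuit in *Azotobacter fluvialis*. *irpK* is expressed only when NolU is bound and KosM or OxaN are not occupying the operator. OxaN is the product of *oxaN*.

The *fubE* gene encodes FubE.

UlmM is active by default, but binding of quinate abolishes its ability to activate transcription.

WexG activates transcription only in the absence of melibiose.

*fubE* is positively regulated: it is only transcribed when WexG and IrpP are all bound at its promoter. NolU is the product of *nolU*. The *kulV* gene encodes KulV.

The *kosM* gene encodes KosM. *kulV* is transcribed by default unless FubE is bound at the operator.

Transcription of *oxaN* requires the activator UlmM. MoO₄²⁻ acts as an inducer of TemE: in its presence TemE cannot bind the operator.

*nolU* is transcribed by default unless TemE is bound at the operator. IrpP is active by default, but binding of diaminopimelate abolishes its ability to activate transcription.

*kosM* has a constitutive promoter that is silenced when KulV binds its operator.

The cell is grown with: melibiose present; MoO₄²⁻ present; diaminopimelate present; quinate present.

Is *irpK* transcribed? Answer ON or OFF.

ON

MoO₄²⁻ is present, so TemE is inactive.
With no repressor bound, *nolU* is transcribed.
So NolU is produced and active.
Melibiose is present, so WexG is inactive.
Diaminopimelate is present, so IrpP is inactive.
Required activator WexG is absent, so *fubE* is not transcribed.
So FubE is not produced.
With no repressor bound, *kulV* is transcribed.
So KulV is produced and active.
With repressor KulV bound, *kosM* is not transcribed.
So KosM is not produced.
Quinate is present, so UlmM is inactive.
Required activator UlmM is absent, so *oxaN* is not transcribed.
So OxaN is not produced.
No repressor is bound and NolU is active, so *irpK* is transcribed.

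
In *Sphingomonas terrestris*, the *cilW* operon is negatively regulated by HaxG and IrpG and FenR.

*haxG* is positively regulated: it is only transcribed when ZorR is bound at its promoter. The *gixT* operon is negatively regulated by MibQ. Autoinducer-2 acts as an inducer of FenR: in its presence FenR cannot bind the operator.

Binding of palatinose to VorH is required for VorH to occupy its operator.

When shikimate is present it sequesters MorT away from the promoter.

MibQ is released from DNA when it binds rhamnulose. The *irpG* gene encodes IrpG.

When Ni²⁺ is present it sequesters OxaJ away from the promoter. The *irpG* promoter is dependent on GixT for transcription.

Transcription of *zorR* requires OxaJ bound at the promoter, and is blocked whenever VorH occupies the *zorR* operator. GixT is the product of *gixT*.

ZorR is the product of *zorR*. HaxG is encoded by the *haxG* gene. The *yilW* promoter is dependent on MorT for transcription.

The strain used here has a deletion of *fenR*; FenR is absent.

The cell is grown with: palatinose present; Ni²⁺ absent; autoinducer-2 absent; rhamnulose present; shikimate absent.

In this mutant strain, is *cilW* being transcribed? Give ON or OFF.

Palatinose is present, so VorH is active.
Ni²⁺ is absent, so OxaJ is active.
With repressor VorH bound, *zorR* is not transcribed.
So ZorR is not produced.
Required activator ZorR is absent, so *haxG* is not transcribed.
So HaxG is not produced.
Rhamnulose is present, so MibQ is inactive.
With no repressor bound, *gixT* is transcribed.
So GixT is produced and active.
No repressor is bound and GixT is active, so *irpG* is transcribed.
So IrpG is produced and active.
FenR is non-functional in this strain, so it has no effect.
With repressor IrpG bound, *cilW* is not transcribed.

OFF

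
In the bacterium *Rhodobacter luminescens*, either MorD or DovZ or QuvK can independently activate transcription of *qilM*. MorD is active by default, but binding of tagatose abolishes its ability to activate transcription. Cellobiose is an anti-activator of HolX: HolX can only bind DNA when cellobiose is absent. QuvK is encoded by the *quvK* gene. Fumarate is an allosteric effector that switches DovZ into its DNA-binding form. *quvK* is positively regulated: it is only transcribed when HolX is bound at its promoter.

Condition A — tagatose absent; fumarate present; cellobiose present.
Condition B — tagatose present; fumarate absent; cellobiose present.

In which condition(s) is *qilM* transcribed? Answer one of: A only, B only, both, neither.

Condition A:
Tagatose is absent, so MorD is active.
Fumarate is present, so DovZ is active.
Cellobiose is present, so HolX is inactive.
Required activator HolX is absent, so *quvK* is not transcribed.
So QuvK is not produced.
Activator MorD is present, so *qilM* is transcribed.
→ *qilM* is ON in A.
Condition B:
Tagatose is present, so MorD is inactive.
Fumarate is absent, so DovZ is inactive.
Cellobiose is present, so HolX is inactive.
Required activator HolX is absent, so *quvK* is not transcribed.
So QuvK is not produced.
No activator is available at the *qilM* promoter, so *qilM* is not transcribed.
→ *qilM* is OFF in B.

A only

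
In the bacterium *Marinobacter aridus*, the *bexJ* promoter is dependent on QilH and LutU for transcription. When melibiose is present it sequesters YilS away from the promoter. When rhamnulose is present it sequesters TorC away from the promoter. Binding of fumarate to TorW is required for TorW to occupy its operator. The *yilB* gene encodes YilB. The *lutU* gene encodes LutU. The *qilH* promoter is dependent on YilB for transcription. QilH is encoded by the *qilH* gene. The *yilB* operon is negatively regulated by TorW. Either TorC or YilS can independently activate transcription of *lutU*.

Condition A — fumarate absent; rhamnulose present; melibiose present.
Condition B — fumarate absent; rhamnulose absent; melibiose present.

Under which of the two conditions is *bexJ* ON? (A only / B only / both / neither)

B only

Condition A:
Fumarate is absent, so TorW is inactive.
With no repressor bound, *yilB* is transcribed.
So YilB is produced and active.
No repressor is bound and YilB is active, so *qilH* is transcribed.
So QilH is produced and active.
Rhamnulose is present, so TorC is inactive.
Melibiose is present, so YilS is inactive.
No activator is available at the *lutU* promoter, so *lutU* is not transcribed.
So LutU is not produced.
Required activator LutU is absent, so *bexJ* is not transcribed.
→ *bexJ* is OFF in A.
Condition B:
Fumarate is absent, so TorW is inactive.
With no repressor bound, *yilB* is transcribed.
So YilB is produced and active.
No repressor is bound and YilB is active, so *qilH* is transcribed.
So QilH is produced and active.
Rhamnulose is absent, so TorC is active.
Melibiose is present, so YilS is inactive.
Activator TorC is present, so *lutU* is transcribed.
So LutU is produced and active.
No repressor is bound and QilH and LutU are active, so *bexJ* is transcribed.
→ *bexJ* is ON in B.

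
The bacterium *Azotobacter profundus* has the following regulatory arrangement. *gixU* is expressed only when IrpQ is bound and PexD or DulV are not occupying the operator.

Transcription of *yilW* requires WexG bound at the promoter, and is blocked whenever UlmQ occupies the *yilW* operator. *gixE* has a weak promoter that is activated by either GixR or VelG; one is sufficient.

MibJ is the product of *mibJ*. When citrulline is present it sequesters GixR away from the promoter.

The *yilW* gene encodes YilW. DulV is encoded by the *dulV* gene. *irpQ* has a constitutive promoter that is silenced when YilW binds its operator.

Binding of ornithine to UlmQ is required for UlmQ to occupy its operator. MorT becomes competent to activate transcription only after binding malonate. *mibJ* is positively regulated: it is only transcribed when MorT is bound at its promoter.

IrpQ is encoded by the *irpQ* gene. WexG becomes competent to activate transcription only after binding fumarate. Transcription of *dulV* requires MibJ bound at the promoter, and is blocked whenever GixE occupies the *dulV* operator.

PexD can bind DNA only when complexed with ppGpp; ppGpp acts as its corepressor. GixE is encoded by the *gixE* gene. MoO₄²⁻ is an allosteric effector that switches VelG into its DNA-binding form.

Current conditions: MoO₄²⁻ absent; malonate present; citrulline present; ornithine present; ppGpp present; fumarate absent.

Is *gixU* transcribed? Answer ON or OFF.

ppGpp is present, so PexD is active.
Malonate is present, so MorT is active.
No repressor is bound and MorT is active, so *mibJ* is transcribed.
So MibJ is produced and active.
Citrulline is present, so GixR is inactive.
MoO₄²⁻ is absent, so VelG is inactive.
No activator is available at the *gixE* promoter, so *gixE* is not transcribed.
So GixE is not produced.
No repressor is bound and MibJ is active, so *dulV* is transcribed.
So DulV is produced and active.
Fumarate is absent, so WexG is inactive.
Ornithine is present, so UlmQ is active.
With repressor UlmQ bound, *yilW* is not transcribed.
So YilW is not produced.
With no repressor bound, *irpQ* is transcribed.
So IrpQ is produced and active.
With repressor PexD bound, *gixU* is not transcribed.

OFF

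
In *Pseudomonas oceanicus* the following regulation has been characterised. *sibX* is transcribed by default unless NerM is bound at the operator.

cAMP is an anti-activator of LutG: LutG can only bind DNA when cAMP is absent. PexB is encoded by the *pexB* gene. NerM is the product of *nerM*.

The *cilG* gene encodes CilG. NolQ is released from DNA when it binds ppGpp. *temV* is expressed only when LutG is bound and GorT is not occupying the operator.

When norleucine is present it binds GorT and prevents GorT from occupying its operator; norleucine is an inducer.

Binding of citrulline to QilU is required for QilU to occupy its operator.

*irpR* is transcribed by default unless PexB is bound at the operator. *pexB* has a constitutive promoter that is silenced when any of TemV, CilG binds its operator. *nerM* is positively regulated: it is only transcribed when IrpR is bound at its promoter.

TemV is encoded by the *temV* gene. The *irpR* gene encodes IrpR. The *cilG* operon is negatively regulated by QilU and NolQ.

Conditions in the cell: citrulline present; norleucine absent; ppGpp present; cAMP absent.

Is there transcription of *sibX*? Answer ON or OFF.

Norleucine is absent, so GorT is active.
cAMP is absent, so LutG is active.
With repressor GorT bound, *temV* is not transcribed.
So TemV is not produced.
Citrulline is present, so QilU is active.
ppGpp is present, so NolQ is inactive.
With repressor QilU bound, *cilG* is not transcribed.
So CilG is not produced.
With no repressor bound, *pexB* is transcribed.
So PexB is produced and active.
With repressor PexB bound, *irpR* is not transcribed.
So IrpR is not produced.
Required activator IrpR is absent, so *nerM* is not transcribed.
So NerM is not produced.
With no repressor bound, *sibX* is transcribed.

ON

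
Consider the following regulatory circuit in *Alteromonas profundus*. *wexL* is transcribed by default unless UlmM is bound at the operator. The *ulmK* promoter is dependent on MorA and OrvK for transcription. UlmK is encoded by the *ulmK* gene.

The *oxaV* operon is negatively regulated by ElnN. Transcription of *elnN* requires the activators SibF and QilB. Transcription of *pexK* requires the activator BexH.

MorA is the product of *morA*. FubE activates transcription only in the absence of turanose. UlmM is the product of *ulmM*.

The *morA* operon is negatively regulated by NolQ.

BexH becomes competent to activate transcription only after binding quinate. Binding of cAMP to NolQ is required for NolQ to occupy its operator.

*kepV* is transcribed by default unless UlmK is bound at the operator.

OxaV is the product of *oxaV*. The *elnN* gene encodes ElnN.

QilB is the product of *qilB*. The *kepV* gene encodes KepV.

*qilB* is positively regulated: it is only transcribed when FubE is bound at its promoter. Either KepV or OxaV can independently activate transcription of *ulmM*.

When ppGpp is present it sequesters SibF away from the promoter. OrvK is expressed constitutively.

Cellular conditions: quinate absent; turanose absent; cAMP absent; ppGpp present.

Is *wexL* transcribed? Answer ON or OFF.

OFF

cAMP is absent, so NolQ is inactive.
With no repressor bound, *morA* is transcribed.
So MorA is produced and active.
OrvK is produced constitutively and is active.
No repressor is bound and MorA and OrvK are active, so *ulmK* is transcribed.
So UlmK is produced and active.
With repressor UlmK bound, *kepV* is not transcribed.
So KepV is not produced.
ppGpp is present, so SibF is inactive.
Turanose is absent, so FubE is active.
No repressor is bound and FubE is active, so *qilB* is transcribed.
So QilB is produced and active.
Required activator SibF is absent, so *elnN* is not transcribed.
So ElnN is not produced.
With no repressor bound, *oxaV* is transcribed.
So OxaV is produced and active.
Activator OxaV is present, so *ulmM* is transcribed.
So UlmM is produced and active.
With repressor UlmM bound, *wexL* is not transcribed.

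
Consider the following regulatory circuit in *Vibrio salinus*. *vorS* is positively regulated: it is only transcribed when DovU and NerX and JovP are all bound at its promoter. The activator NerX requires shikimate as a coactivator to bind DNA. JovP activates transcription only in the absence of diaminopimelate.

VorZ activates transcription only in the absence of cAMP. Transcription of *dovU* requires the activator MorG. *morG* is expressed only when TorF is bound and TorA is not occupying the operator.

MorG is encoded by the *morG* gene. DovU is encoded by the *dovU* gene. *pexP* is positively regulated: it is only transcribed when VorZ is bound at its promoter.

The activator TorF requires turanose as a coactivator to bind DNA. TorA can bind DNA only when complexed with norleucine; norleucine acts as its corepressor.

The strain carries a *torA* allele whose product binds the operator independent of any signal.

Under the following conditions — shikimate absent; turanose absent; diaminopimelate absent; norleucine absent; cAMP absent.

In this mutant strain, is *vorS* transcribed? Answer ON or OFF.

OFF

Turanose is absent, so TorF is inactive.
TorA is constitutively active in this strain.
With repressor TorA bound, *morG* is not transcribed.
So MorG is not produced.
Required activator MorG is absent, so *dovU* is not transcribed.
So DovU is not produced.
Shikimate is absent, so NerX is inactive.
Diaminopimelate is absent, so JovP is active.
Required activator DovU is absent, so *vorS* is not transcribed.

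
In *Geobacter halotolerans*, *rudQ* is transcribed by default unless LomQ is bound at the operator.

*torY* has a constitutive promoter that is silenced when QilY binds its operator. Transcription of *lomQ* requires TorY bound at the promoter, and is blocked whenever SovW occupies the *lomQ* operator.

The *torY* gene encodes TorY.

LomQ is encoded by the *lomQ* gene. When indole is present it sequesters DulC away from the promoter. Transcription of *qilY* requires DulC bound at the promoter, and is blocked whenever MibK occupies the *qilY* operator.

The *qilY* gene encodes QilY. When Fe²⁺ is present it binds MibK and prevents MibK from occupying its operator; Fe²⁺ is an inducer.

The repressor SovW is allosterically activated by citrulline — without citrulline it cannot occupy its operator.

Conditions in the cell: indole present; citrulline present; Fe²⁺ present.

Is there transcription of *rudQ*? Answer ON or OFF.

Indole is present, so DulC is inactive.
Fe²⁺ is present, so MibK is inactive.
Required activator DulC is absent, so *qilY* is not transcribed.
So QilY is not produced.
With no repressor bound, *torY* is transcribed.
So TorY is produced and active.
Citrulline is present, so SovW is active.
With repressor SovW bound, *lomQ* is not transcribed.
So LomQ is not produced.
With no repressor bound, *rudQ* is transcribed.

ON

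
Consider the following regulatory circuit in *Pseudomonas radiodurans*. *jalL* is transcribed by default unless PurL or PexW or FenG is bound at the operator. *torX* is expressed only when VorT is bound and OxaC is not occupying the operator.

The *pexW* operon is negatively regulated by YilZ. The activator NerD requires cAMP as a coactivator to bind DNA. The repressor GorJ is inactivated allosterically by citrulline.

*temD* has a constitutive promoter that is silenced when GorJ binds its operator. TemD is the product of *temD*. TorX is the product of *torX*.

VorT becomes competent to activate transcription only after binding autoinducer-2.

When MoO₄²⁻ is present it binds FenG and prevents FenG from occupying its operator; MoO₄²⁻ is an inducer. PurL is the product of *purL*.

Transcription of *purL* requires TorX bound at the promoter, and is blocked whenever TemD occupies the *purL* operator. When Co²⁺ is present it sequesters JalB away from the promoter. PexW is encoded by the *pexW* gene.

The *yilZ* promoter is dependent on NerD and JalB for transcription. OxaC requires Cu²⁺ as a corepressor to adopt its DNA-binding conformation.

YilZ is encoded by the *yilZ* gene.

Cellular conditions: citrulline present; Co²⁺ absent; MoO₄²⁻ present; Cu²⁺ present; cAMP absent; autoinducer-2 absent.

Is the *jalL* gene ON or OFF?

OFF

Cu²⁺ is present, so OxaC is active.
Autoinducer-2 is absent, so VorT is inactive.
With repressor OxaC bound, *torX* is not transcribed.
So TorX is not produced.
Citrulline is present, so GorJ is inactive.
With no repressor bound, *temD* is transcribed.
So TemD is produced and active.
With repressor TemD bound, *purL* is not transcribed.
So PurL is not produced.
cAMP is absent, so NerD is inactive.
Co²⁺ is absent, so JalB is active.
Required activator NerD is absent, so *yilZ* is not transcribed.
So YilZ is not produced.
With no repressor bound, *pexW* is transcribed.
So PexW is produced and active.
MoO₄²⁻ is present, so FenG is inactive.
With repressor PexW bound, *jalL* is not transcribed.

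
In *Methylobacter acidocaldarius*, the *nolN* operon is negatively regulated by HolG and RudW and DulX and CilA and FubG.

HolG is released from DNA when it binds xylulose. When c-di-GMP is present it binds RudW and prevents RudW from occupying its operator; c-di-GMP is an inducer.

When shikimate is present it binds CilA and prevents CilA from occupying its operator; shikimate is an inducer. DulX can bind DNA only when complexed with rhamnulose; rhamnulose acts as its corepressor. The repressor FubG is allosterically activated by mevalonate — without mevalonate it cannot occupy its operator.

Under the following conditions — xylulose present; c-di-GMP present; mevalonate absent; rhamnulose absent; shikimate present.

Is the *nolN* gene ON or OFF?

ON

Xylulose is present, so HolG is inactive.
c-di-GMP is present, so RudW is inactive.
Rhamnulose is absent, so DulX is inactive.
Shikimate is present, so CilA is inactive.
Mevalonate is absent, so FubG is inactive.
With no repressor bound, *nolN* is transcribed.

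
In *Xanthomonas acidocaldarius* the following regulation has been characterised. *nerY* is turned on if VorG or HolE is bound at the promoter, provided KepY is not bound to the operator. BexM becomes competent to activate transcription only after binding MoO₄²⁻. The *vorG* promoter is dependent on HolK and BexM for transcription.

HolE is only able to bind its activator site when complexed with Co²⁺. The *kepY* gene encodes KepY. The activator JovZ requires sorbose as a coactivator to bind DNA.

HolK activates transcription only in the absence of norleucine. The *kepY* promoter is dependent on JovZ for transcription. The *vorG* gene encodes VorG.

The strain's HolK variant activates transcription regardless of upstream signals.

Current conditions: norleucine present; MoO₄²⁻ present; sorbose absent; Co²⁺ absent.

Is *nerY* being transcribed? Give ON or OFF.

HolK is constitutively active in this strain.
MoO₄²⁻ is present, so BexM is active.
No repressor is bound and HolK and BexM are active, so *vorG* is transcribed.
So VorG is produced and active.
Co²⁺ is absent, so HolE is inactive.
Sorbose is absent, so JovZ is inactive.
Required activator JovZ is absent, so *kepY* is not transcribed.
So KepY is not produced.
Activator VorG is present, so *nerY* is transcribed.

ON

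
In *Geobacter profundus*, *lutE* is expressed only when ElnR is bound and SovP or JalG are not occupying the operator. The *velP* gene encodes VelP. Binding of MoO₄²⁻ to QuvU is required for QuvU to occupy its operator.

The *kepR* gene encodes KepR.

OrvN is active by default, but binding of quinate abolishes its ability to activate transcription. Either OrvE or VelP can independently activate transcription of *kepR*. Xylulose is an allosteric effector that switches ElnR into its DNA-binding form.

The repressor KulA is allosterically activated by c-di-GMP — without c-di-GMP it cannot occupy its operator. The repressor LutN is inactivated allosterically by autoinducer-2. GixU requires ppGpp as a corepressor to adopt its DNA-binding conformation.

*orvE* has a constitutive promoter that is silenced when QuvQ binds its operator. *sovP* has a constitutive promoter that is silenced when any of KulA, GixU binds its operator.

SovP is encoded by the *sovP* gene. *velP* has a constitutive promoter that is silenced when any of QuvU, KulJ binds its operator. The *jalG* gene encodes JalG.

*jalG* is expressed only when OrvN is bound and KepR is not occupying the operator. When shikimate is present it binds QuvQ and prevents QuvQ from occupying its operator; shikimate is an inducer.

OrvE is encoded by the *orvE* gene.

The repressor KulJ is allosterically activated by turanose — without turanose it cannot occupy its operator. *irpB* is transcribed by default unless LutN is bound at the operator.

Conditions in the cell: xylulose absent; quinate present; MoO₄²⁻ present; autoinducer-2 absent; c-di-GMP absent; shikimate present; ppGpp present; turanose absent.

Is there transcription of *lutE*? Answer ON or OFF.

OFF

c-di-GMP is absent, so KulA is inactive.
ppGpp is present, so GixU is active.
With repressor GixU bound, *sovP* is not transcribed.
So SovP is not produced.
Xylulose is absent, so ElnR is inactive.
Shikimate is present, so QuvQ is inactive.
With no repressor bound, *orvE* is transcribed.
So OrvE is produced and active.
MoO₄²⁻ is present, so QuvU is active.
Turanose is absent, so KulJ is inactive.
With repressor QuvU bound, *velP* is not transcribed.
So VelP is not produced.
Activator OrvE is present, so *kepR* is transcribed.
So KepR is produced and active.
Quinate is present, so OrvN is inactive.
With repressor KepR bound, *jalG* is not transcribed.
So JalG is not produced.
Required activator ElnR is absent, so *lutE* is not transcribed.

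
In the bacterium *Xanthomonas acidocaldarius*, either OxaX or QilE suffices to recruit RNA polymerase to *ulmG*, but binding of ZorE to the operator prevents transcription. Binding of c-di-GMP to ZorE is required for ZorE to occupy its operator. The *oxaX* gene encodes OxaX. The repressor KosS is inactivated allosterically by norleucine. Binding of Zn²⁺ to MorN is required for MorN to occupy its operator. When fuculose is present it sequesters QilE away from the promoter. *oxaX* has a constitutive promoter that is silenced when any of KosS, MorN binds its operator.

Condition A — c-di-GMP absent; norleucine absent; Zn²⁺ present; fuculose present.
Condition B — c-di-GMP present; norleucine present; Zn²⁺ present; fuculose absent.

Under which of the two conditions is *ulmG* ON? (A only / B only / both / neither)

neither

Condition A:
c-di-GMP is absent, so ZorE is inactive.
Norleucine is absent, so KosS is active.
Zn²⁺ is present, so MorN is active.
With repressor KosS bound, *oxaX* is not transcribed.
So OxaX is not produced.
Fuculose is present, so QilE is inactive.
No activator is available at the *ulmG* promoter, so *ulmG* is not transcribed.
→ *ulmG* is OFF in A.
Condition B:
c-di-GMP is present, so ZorE is active.
Norleucine is present, so KosS is inactive.
Zn²⁺ is present, so MorN is active.
With repressor MorN bound, *oxaX* is not transcribed.
So OxaX is not produced.
Fuculose is absent, so QilE is active.
With repressor ZorE bound, *ulmG* is not transcribed.
→ *ulmG* is OFF in B.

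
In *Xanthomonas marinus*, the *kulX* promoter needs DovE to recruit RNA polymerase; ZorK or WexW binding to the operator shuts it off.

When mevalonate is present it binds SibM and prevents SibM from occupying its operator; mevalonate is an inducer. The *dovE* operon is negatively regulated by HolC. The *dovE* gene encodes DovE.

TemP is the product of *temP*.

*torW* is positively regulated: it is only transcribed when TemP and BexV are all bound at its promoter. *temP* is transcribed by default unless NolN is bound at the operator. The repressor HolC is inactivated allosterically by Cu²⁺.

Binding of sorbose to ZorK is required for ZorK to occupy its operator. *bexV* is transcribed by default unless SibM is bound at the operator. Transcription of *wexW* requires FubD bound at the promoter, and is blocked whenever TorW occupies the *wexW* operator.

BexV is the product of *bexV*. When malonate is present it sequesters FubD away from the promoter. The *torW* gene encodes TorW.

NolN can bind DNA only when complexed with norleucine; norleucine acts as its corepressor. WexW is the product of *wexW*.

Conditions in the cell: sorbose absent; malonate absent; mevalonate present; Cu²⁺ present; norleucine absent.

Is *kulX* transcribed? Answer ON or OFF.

ON

Sorbose is absent, so ZorK is inactive.
Norleucine is absent, so NolN is inactive.
With no repressor bound, *temP* is transcribed.
So TemP is produced and active.
Mevalonate is present, so SibM is inactive.
With no repressor bound, *bexV* is transcribed.
So BexV is produced and active.
No repressor is bound and TemP and BexV are active, so *torW* is transcribed.
So TorW is produced and active.
Malonate is absent, so FubD is active.
With repressor TorW bound, *wexW* is not transcribed.
So WexW is not produced.
Cu²⁺ is present, so HolC is inactive.
With no repressor bound, *dovE* is transcribed.
So DovE is produced and active.
No repressor is bound and DovE is active, so *kulX* is transcribed.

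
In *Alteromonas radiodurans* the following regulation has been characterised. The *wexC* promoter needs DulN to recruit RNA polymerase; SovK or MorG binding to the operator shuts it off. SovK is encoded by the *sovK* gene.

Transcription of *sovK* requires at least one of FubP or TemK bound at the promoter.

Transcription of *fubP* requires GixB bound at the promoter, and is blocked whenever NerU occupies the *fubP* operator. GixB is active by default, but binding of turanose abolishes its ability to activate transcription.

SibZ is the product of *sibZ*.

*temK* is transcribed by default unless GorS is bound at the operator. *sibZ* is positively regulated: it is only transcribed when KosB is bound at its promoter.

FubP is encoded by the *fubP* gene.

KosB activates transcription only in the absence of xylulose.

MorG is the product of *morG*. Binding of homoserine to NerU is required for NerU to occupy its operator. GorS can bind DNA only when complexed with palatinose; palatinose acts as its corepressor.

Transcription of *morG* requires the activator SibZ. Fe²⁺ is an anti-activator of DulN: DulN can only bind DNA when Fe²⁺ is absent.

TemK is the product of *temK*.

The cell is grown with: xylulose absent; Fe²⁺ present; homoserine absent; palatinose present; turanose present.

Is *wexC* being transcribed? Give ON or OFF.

Homoserine is absent, so NerU is inactive.
Turanose is present, so GixB is inactive.
Required activator GixB is absent, so *fubP* is not transcribed.
So FubP is not produced.
Palatinose is present, so GorS is active.
With repressor GorS bound, *temK* is not transcribed.
So TemK is not produced.
No activator is available at the *sovK* promoter, so *sovK* is not transcribed.
So SovK is not produced.
Xylulose is absent, so KosB is active.
No repressor is bound and KosB is active, so *sibZ* is transcribed.
So SibZ is produced and active.
No repressor is bound and SibZ is active, so *morG* is transcribed.
So MorG is produced and active.
Fe²⁺ is present, so DulN is inactive.
With repressor MorG bound, *wexC* is not transcribed.

OFF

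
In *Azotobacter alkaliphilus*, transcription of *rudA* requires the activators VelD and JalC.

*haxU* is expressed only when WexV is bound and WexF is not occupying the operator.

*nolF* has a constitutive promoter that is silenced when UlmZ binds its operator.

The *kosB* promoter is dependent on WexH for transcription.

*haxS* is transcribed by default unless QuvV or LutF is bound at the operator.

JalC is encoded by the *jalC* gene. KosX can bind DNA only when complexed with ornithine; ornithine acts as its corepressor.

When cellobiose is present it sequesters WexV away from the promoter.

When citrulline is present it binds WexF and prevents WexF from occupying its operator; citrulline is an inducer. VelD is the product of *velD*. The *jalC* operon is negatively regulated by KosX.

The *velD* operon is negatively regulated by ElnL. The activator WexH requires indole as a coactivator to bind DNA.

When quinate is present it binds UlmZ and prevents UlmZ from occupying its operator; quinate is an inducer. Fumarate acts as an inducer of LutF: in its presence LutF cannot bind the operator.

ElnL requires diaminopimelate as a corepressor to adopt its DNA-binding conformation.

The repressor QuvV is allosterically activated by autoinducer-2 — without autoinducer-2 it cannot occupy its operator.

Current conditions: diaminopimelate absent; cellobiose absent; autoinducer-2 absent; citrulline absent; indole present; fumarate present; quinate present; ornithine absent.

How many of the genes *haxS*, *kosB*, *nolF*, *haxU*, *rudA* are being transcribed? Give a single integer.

Autoinducer-2 is absent, so QuvV is inactive.
Fumarate is present, so LutF is inactive.
With no repressor bound, *haxS* is transcribed.
→ *haxS* is ON.
Indole is present, so WexH is active.
No repressor is bound and WexH is active, so *kosB* is transcribed.
→ *kosB* is ON.
Quinate is present, so UlmZ is inactive.
With no repressor bound, *nolF* is transcribed.
→ *nolF* is ON.
Citrulline is absent, so WexF is active.
Cellobiose is absent, so WexV is active.
With repressor WexF bound, *haxU* is not transcribed.
→ *haxU* is OFF.
Diaminopimelate is absent, so ElnL is inactive.
With no repressor bound, *velD* is transcribed.
So VelD is produced and active.
Ornithine is absent, so KosX is inactive.
With no repressor bound, *jalC* is transcribed.
So JalC is produced and active.
No repressor is bound and VelD and JalC are active, so *rudA* is transcribed.
→ *rudA* is ON.
4 of the 5 genes are transcribed.

4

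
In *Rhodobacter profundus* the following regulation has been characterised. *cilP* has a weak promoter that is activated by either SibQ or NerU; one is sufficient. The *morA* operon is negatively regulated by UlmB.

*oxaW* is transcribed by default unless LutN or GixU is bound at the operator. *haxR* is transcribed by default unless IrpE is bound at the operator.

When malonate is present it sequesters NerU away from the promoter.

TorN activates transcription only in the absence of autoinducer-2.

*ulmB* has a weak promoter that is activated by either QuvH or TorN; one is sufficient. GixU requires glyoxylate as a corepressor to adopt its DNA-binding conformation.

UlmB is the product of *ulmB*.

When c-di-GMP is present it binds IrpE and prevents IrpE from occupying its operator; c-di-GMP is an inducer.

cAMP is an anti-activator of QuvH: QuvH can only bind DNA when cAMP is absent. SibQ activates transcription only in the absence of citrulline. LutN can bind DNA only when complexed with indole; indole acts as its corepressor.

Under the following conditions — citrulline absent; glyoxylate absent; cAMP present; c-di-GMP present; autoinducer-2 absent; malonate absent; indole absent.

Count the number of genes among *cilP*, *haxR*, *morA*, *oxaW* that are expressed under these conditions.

3

Citrulline is absent, so SibQ is active.
Malonate is absent, so NerU is active.
Activator SibQ is present, so *cilP* is transcribed.
→ *cilP* is ON.
c-di-GMP is present, so IrpE is inactive.
With no repressor bound, *haxR* is transcribed.
→ *haxR* is ON.
cAMP is present, so QuvH is inactive.
Autoinducer-2 is absent, so TorN is active.
Activator TorN is present, so *ulmB* is transcribed.
So UlmB is produced and active.
With repressor UlmB bound, *morA* is not transcribed.
→ *morA* is OFF.
Indole is absent, so LutN is inactive.
Glyoxylate is absent, so GixU is inactive.
With no repressor bound, *oxaW* is transcribed.
→ *oxaW* is ON.
3 of the 4 genes are transcribed.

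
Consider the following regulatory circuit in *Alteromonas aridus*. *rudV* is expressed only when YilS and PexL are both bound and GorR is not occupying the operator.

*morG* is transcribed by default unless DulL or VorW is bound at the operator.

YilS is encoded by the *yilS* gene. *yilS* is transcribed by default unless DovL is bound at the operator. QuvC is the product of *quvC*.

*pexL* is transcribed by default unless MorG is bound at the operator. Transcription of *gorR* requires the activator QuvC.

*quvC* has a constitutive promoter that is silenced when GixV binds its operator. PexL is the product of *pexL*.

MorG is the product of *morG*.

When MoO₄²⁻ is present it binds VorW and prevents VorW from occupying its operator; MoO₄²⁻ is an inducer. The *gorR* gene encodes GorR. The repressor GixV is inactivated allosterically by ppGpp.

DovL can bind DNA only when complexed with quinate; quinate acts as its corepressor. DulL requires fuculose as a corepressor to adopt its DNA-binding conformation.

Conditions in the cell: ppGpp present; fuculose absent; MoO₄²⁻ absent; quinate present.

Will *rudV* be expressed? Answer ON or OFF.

OFF

Quinate is present, so DovL is active.
With repressor DovL bound, *yilS* is not transcribed.
So YilS is not produced.
ppGpp is present, so GixV is inactive.
With no repressor bound, *quvC* is transcribed.
So QuvC is produced and active.
No repressor is bound and QuvC is active, so *gorR* is transcribed.
So GorR is produced and active.
Fuculose is absent, so DulL is inactive.
MoO₄²⁻ is absent, so VorW is active.
With repressor VorW bound, *morG* is not transcribed.
So MorG is not produced.
With no repressor bound, *pexL* is transcribed.
So PexL is produced and active.
With repressor GorR bound, *rudV* is not transcribed.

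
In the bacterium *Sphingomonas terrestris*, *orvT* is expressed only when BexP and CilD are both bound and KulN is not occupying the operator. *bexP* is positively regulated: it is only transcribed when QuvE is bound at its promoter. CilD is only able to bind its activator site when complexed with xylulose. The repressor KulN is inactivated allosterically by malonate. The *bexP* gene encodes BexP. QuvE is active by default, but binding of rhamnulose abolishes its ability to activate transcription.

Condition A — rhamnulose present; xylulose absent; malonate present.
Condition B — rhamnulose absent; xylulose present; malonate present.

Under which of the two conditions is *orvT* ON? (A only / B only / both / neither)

B only

Condition A:
Rhamnulose is present, so QuvE is inactive.
Required activator QuvE is absent, so *bexP* is not transcribed.
So BexP is not produced.
Xylulose is absent, so CilD is inactive.
Malonate is present, so KulN is inactive.
Required activator BexP is absent, so *orvT* is not transcribed.
→ *orvT* is OFF in A.
Condition B:
Rhamnulose is absent, so QuvE is active.
No repressor is bound and QuvE is active, so *bexP* is transcribed.
So BexP is produced and active.
Xylulose is present, so CilD is active.
Malonate is present, so KulN is inactive.
No repressor is bound and BexP and CilD are active, so *orvT* is transcribed.
→ *orvT* is ON in B.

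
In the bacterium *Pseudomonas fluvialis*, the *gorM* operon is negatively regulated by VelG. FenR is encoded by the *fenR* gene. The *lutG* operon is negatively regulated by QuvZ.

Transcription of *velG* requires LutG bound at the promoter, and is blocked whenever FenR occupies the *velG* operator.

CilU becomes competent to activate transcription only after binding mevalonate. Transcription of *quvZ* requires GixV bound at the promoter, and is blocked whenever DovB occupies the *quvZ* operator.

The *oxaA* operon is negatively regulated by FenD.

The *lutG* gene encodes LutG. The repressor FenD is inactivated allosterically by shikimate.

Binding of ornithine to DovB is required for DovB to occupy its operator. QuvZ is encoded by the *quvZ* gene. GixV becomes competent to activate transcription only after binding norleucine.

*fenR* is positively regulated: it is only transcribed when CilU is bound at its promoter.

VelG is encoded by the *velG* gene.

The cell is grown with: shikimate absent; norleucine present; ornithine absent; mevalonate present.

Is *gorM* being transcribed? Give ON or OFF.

Norleucine is present, so GixV is active.
Ornithine is absent, so DovB is inactive.
No repressor is bound and GixV is active, so *quvZ* is transcribed.
So QuvZ is produced and active.
With repressor QuvZ bound, *lutG* is not transcribed.
So LutG is not produced.
Mevalonate is present, so CilU is active.
No repressor is bound and CilU is active, so *fenR* is transcribed.
So FenR is produced and active.
With repressor FenR bound, *velG* is not transcribed.
So VelG is not produced.
With no repressor bound, *gorM* is transcribed.

ON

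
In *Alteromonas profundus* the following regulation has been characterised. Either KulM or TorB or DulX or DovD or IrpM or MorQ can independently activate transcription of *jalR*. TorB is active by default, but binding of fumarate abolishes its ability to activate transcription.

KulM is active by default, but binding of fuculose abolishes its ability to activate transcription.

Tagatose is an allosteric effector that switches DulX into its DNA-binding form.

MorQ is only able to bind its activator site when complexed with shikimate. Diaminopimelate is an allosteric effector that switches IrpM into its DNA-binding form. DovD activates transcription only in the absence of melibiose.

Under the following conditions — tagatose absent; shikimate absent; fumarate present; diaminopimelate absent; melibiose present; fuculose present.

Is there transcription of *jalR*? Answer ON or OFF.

Fuculose is present, so KulM is inactive.
Fumarate is present, so TorB is inactive.
Tagatose is absent, so DulX is inactive.
Melibiose is present, so DovD is inactive.
Diaminopimelate is absent, so IrpM is inactive.
Shikimate is absent, so MorQ is inactive.
No activator is available at the *jalR* promoter, so *jalR* is not transcribed.

OFF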